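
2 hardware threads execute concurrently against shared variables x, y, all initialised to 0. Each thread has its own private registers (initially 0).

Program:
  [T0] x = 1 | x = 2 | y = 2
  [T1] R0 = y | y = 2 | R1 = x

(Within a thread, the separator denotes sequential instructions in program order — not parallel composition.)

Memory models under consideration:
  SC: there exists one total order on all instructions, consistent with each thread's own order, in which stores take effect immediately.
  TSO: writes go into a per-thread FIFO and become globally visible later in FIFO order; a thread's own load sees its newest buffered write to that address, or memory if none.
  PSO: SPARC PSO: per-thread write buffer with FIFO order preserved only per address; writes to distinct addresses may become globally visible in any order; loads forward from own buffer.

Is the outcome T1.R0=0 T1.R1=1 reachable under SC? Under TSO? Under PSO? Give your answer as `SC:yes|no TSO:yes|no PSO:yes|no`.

outcome vector order: (T1.R0,T1.R1)
[SC] allowed = {(0,0) (0,1) (0,2) (2,2)}
[TSO] allowed = {(0,0) (0,1) (0,2) (2,2)}
[PSO] allowed = {(0,0) (0,1) (0,2) (2,0) (2,1) (2,2)}
target (0,1) ∈ {SC,TSO,PSO}

SC:yes TSO:yes PSO:yes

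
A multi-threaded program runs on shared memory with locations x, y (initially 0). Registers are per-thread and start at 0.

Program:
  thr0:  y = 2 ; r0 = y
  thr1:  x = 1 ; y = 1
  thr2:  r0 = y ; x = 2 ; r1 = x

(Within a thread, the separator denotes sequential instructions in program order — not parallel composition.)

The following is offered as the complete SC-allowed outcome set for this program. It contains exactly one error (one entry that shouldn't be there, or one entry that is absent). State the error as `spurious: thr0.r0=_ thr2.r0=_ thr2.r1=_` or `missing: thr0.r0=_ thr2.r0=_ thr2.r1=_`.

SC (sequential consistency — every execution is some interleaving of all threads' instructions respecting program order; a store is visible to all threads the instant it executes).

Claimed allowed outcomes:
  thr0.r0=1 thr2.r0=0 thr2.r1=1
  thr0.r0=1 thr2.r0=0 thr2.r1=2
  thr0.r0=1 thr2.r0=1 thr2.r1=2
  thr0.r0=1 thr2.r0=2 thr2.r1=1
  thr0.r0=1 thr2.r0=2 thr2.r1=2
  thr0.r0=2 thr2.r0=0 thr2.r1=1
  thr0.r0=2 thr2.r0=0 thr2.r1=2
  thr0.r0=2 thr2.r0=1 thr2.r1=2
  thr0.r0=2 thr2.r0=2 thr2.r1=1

outcome vector order: (thr0.r0,thr2.r0,thr2.r1)
SC (10): 1/0/1; 1/0/2; 1/1/2; 1/2/1; 1/2/2; 2/0/1; 2/0/2; 2/1/2; 2/2/1; 2/2/2
SC∖claimed = {2/2/2}

missing: thr0.r0=2 thr2.r0=2 thr2.r1=2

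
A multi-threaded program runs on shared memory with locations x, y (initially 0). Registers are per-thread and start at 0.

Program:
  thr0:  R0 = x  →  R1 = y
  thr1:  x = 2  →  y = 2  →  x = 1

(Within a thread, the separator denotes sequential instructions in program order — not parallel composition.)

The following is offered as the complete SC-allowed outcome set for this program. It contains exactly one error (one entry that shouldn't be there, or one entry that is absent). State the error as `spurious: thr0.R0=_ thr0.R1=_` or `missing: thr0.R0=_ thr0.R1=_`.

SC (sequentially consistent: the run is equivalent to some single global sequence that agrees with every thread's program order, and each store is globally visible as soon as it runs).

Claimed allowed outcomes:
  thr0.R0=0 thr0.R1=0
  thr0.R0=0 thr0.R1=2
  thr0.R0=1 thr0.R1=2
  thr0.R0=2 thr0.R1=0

outcome vector order: (thr0.R0,thr0.R1)
under SC → 0/0 0/2 1/2 2/0 2/2
SC∖claimed = {2/2}

missing: thr0.R0=2 thr0.R1=2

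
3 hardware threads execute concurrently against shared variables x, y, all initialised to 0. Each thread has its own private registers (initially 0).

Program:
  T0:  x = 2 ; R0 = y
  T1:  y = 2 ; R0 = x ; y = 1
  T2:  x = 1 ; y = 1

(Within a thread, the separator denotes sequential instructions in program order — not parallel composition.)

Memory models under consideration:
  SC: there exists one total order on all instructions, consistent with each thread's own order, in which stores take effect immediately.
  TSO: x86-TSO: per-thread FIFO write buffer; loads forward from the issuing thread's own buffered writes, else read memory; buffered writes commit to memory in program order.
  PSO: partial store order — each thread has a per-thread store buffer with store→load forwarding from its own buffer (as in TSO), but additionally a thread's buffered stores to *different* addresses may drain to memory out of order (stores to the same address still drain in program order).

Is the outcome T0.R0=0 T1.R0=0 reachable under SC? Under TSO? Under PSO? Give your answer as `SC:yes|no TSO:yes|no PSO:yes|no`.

outcome vector order: (T0.R0,T1.R0)
SC: 8 outcomes — {<0 1> <0 2> <1 0> <1 1> <1 2> <2 0> <2 1> <2 2>}
TSO: 9 outcomes — {<0 0> <0 1> <0 2> <1 0> <1 1> <1 2> <2 0> <2 1> <2 2>}
PSO: 9 outcomes — {<0 0> <0 1> <0 2> <1 0> <1 1> <1 2> <2 0> <2 1> <2 2>}
target <0 0> ∈ {TSO,PSO}

SC:no TSO:yes PSO:yes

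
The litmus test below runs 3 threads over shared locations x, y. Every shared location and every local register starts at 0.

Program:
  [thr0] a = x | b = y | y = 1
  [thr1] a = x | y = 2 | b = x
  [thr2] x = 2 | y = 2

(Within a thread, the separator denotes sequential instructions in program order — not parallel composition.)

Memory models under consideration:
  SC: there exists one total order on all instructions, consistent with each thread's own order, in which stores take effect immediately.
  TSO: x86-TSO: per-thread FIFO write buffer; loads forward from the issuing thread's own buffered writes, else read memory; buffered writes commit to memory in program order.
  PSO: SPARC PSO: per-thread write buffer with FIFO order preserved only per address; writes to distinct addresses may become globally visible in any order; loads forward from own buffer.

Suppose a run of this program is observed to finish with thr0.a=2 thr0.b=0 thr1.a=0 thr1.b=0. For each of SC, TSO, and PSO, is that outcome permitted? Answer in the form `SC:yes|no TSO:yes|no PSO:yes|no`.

outcome vector order: (thr0.a,thr0.b,thr1.a,thr1.b)
SC: 11 outcomes — {<0 0 0 0> <0 0 0 2> <0 0 2 2> <0 2 0 0> <0 2 0 2> <0 2 2 2> <2 0 0 2> <2 0 2 2> <2 2 0 0> <2 2 0 2> <2 2 2 2>}
TSO: 12 outcomes — {<0 0 0 0> <0 0 0 2> <0 0 2 2> <0 2 0 0> <0 2 0 2> <0 2 2 2> <2 0 0 0> <2 0 0 2> <2 0 2 2> <2 2 0 0> <2 2 0 2> <2 2 2 2>}
PSO: 12 outcomes — {<0 0 0 0> <0 0 0 2> <0 0 2 2> <0 2 0 0> <0 2 0 2> <0 2 2 2> <2 0 0 0> <2 0 0 2> <2 0 2 2> <2 2 0 0> <2 2 0 2> <2 2 2 2>}
target <2 0 0 0> ∈ {TSO,PSO}

SC:no TSO:yes PSO:yes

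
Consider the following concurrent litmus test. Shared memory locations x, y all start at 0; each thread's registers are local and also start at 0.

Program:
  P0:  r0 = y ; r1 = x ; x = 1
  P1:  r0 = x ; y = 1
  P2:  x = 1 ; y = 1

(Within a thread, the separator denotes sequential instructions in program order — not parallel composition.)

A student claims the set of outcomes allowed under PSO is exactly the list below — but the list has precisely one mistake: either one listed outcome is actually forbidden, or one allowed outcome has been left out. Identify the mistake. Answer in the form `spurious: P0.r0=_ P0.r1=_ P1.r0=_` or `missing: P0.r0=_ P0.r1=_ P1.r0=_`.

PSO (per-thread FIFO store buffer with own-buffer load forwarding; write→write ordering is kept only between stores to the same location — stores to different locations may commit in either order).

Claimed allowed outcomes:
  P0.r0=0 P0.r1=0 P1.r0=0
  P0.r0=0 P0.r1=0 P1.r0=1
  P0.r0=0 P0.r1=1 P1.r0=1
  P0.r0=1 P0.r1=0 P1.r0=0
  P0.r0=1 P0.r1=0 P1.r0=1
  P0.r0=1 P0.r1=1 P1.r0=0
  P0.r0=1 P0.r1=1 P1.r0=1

missing: P0.r0=0 P0.r1=1 P1.r0=0

outcome vector order: (P0.r0,P0.r1,P1.r0)
PSO (8): 000 001 010 011 100 101 110 111
PSO∖claimed = {010}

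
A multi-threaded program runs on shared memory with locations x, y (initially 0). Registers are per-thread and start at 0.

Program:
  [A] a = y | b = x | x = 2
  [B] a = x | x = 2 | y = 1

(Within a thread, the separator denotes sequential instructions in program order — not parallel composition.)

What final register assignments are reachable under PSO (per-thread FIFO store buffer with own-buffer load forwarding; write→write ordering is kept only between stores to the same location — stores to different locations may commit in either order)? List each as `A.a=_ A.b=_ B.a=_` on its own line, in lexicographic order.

outcome vector order: (A.a,A.b,B.a)
|PSO outcomes| = 5

A.a=0 A.b=0 B.a=0
A.a=0 A.b=0 B.a=2
A.a=0 A.b=2 B.a=0
A.a=1 A.b=0 B.a=0
A.a=1 A.b=2 B.a=0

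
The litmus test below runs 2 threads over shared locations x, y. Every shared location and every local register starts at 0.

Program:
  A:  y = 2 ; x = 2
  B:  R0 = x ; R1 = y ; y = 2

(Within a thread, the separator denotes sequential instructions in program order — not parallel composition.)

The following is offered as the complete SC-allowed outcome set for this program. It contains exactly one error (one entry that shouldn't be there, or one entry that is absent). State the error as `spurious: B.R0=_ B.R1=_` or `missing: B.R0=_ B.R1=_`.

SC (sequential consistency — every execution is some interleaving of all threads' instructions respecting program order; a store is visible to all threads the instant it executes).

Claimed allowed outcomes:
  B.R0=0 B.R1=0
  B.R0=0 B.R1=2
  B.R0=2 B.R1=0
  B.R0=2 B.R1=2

spurious: B.R0=2 B.R1=0

outcome vector order: (B.R0,B.R1)
under SC → <0 0>, <0 2>, <2 2>
claimed∖SC = {<2 0>}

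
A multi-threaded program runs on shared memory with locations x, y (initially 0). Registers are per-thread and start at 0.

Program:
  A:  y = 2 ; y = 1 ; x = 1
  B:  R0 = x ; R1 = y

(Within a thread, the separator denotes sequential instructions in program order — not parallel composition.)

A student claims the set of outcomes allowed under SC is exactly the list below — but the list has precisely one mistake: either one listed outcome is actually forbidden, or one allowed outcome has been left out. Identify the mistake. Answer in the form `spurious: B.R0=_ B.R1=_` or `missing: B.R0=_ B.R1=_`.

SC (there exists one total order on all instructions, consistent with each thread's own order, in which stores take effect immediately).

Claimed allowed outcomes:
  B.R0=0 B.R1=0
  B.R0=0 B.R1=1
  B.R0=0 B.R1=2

outcome vector order: (B.R0,B.R1)
[SC] allowed = {<0 0> <0 1> <0 2> <1 1>}
SC∖claimed = {<1 1>}

missing: B.R0=1 B.R1=1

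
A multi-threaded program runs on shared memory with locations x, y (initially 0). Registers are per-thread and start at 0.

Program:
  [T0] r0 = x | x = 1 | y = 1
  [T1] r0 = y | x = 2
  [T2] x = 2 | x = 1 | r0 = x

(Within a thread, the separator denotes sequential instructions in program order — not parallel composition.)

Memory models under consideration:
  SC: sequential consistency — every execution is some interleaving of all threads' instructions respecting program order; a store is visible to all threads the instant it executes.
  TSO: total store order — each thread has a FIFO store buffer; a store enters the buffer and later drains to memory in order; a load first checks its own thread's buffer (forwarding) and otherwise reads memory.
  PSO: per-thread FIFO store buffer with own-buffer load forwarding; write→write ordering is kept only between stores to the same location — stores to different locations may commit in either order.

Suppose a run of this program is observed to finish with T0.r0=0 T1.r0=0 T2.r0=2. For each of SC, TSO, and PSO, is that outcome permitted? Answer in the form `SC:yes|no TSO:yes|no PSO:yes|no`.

outcome vector order: (T0.r0,T1.r0,T2.r0)
SC: 12 outcomes — {001 002 011 012 101 102 111 112 201 202 211 212}
TSO: 12 outcomes — {001 002 011 012 101 102 111 112 201 202 211 212}
PSO: 12 outcomes — {001 002 011 012 101 102 111 112 201 202 211 212}
target 002 ∈ {SC,TSO,PSO}

SC:yes TSO:yes PSO:yes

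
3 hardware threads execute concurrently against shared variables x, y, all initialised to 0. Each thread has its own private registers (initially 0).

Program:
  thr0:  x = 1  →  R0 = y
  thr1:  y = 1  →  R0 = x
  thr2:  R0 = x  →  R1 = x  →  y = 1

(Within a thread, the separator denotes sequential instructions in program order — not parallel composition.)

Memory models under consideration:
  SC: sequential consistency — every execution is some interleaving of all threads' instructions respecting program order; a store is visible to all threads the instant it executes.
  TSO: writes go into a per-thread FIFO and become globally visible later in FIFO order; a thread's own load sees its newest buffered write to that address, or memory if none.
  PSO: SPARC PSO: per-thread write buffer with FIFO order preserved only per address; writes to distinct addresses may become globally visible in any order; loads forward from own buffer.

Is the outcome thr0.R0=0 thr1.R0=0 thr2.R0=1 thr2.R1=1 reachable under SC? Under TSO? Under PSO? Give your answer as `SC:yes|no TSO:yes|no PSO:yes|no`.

outcome vector order: (thr0.R0,thr1.R0,thr2.R0,thr2.R1)
under SC → (0,1,0,0), (0,1,0,1), (0,1,1,1), (1,0,0,0), (1,0,0,1), (1,0,1,1), (1,1,0,0), (1,1,0,1), (1,1,1,1)
under TSO → (0,0,0,0), (0,0,0,1), (0,0,1,1), (0,1,0,0), (0,1,0,1), (0,1,1,1), (1,0,0,0), (1,0,0,1), (1,0,1,1), (1,1,0,0), (1,1,0,1), (1,1,1,1)
under PSO → (0,0,0,0), (0,0,0,1), (0,0,1,1), (0,1,0,0), (0,1,0,1), (0,1,1,1), (1,0,0,0), (1,0,0,1), (1,0,1,1), (1,1,0,0), (1,1,0,1), (1,1,1,1)
target (0,0,1,1) ∈ {TSO,PSO}

SC:no TSO:yes PSO:yes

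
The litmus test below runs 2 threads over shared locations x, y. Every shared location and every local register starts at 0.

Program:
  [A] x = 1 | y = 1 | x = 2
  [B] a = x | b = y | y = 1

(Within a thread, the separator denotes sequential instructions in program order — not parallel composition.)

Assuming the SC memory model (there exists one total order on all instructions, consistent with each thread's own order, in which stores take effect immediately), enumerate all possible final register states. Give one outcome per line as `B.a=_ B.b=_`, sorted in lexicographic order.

B.a=0 B.b=0
B.a=0 B.b=1
B.a=1 B.b=0
B.a=1 B.b=1
B.a=2 B.b=1

outcome vector order: (B.a,B.b)
|SC outcomes| = 5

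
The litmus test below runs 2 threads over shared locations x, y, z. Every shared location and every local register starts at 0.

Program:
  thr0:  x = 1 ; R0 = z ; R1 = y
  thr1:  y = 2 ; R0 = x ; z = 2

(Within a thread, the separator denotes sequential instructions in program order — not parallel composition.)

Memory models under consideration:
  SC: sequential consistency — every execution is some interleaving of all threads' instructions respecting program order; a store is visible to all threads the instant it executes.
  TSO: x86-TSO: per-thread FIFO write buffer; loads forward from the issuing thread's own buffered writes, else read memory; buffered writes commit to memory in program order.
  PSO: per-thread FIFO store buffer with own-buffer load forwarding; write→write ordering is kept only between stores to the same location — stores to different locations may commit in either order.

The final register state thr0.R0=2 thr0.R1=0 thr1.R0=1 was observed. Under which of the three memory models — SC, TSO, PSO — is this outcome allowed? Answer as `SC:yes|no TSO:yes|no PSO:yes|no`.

outcome vector order: (thr0.R0,thr0.R1,thr1.R0)
under SC → 0/0/1, 0/2/0, 0/2/1, 2/2/0, 2/2/1
under TSO → 0/0/0, 0/0/1, 0/2/0, 0/2/1, 2/2/0, 2/2/1
under PSO → 0/0/0, 0/0/1, 0/2/0, 0/2/1, 2/0/0, 2/0/1, 2/2/0, 2/2/1
target 2/0/1 ∈ {PSO}

SC:no TSO:no PSO:yes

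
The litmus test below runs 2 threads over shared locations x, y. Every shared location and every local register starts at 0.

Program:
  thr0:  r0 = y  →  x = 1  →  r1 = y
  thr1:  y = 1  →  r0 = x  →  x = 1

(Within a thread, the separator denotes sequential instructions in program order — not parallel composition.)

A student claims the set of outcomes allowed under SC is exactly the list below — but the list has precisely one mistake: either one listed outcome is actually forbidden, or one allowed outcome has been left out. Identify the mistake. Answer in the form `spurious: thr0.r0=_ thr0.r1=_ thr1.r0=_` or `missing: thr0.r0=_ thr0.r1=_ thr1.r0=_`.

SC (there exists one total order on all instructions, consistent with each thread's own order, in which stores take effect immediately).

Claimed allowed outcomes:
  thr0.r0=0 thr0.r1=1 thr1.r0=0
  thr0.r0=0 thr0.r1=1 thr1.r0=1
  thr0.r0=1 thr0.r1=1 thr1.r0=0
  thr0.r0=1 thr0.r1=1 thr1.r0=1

outcome vector order: (thr0.r0,thr0.r1,thr1.r0)
[SC] allowed = {<0 0 1> <0 1 0> <0 1 1> <1 1 0> <1 1 1>}
SC∖claimed = {<0 0 1>}

missing: thr0.r0=0 thr0.r1=0 thr1.r0=1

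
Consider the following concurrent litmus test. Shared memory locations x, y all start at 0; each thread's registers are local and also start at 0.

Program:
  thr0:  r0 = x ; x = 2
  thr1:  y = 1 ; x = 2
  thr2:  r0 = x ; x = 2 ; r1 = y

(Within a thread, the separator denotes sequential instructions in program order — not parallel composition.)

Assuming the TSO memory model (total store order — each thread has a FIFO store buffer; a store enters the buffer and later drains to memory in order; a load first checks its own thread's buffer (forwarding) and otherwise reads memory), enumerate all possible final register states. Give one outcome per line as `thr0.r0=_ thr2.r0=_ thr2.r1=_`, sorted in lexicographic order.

outcome vector order: (thr0.r0,thr2.r0,thr2.r1)
|TSO outcomes| = 7

thr0.r0=0 thr2.r0=0 thr2.r1=0
thr0.r0=0 thr2.r0=0 thr2.r1=1
thr0.r0=0 thr2.r0=2 thr2.r1=0
thr0.r0=0 thr2.r0=2 thr2.r1=1
thr0.r0=2 thr2.r0=0 thr2.r1=0
thr0.r0=2 thr2.r0=0 thr2.r1=1
thr0.r0=2 thr2.r0=2 thr2.r1=1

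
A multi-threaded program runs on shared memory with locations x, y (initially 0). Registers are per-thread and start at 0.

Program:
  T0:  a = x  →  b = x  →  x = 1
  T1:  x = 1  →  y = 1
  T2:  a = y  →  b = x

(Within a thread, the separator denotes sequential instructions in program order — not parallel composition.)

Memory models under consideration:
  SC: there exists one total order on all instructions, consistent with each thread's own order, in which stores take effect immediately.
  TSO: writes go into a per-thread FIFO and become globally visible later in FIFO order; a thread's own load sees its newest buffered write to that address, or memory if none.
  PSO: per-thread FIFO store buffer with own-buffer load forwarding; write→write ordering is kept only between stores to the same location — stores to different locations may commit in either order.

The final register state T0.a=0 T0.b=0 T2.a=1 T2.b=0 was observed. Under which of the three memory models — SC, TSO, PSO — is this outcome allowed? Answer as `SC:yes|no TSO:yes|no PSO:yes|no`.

SC:no TSO:no PSO:yes

outcome vector order: (T0.a,T0.b,T2.a,T2.b)
SC: 9 outcomes — {(0,0,0,0) (0,0,0,1) (0,0,1,1) (0,1,0,0) (0,1,0,1) (0,1,1,1) (1,1,0,0) (1,1,0,1) (1,1,1,1)}
TSO: 9 outcomes — {(0,0,0,0) (0,0,0,1) (0,0,1,1) (0,1,0,0) (0,1,0,1) (0,1,1,1) (1,1,0,0) (1,1,0,1) (1,1,1,1)}
PSO: 12 outcomes — {(0,0,0,0) (0,0,0,1) (0,0,1,0) (0,0,1,1) (0,1,0,0) (0,1,0,1) (0,1,1,0) (0,1,1,1) (1,1,0,0) (1,1,0,1) (1,1,1,0) (1,1,1,1)}
target (0,0,1,0) ∈ {PSO}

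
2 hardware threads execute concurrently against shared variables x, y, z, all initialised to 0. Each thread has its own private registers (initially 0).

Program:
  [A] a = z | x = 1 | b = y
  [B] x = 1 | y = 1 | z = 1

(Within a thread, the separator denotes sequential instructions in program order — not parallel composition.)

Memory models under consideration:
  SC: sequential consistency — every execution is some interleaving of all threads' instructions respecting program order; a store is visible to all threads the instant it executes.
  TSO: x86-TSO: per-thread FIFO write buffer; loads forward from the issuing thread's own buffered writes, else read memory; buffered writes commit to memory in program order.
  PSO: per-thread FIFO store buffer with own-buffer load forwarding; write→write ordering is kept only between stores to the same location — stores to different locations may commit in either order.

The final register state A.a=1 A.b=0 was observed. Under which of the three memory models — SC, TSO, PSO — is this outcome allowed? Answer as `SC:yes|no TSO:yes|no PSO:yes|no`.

SC:no TSO:no PSO:yes

outcome vector order: (A.a,A.b)
[SC] allowed = {00; 01; 11}
[TSO] allowed = {00; 01; 11}
[PSO] allowed = {00; 01; 10; 11}
target 10 ∈ {PSO}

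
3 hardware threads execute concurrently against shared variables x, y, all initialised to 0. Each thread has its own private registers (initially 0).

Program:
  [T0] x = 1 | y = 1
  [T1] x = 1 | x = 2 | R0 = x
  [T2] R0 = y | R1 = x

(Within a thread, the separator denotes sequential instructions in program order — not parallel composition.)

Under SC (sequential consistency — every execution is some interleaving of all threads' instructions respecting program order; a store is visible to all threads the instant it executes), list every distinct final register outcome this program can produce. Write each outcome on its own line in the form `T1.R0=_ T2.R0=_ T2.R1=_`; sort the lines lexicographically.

outcome vector order: (T1.R0,T2.R0,T2.R1)
|SC outcomes| = 9

T1.R0=1 T2.R0=0 T2.R1=0
T1.R0=1 T2.R0=0 T2.R1=1
T1.R0=1 T2.R0=0 T2.R1=2
T1.R0=1 T2.R0=1 T2.R1=1
T1.R0=2 T2.R0=0 T2.R1=0
T1.R0=2 T2.R0=0 T2.R1=1
T1.R0=2 T2.R0=0 T2.R1=2
T1.R0=2 T2.R0=1 T2.R1=1
T1.R0=2 T2.R0=1 T2.R1=2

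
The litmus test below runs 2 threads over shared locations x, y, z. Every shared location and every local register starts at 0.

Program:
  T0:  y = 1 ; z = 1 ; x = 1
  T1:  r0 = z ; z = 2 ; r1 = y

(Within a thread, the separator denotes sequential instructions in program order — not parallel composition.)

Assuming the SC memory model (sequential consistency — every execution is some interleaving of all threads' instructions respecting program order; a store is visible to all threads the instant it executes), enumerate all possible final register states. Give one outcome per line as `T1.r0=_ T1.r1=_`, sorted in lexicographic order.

outcome vector order: (T1.r0,T1.r1)
|SC outcomes| = 3

T1.r0=0 T1.r1=0
T1.r0=0 T1.r1=1
T1.r0=1 T1.r1=1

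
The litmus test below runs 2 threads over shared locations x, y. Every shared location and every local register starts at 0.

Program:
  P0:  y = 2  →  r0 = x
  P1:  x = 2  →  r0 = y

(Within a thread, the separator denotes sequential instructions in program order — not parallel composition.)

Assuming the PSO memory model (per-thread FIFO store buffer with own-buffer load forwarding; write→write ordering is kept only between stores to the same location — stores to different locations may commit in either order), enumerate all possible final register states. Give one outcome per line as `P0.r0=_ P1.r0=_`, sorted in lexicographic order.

outcome vector order: (P0.r0,P1.r0)
|PSO outcomes| = 4

P0.r0=0 P1.r0=0
P0.r0=0 P1.r0=2
P0.r0=2 P1.r0=0
P0.r0=2 P1.r0=2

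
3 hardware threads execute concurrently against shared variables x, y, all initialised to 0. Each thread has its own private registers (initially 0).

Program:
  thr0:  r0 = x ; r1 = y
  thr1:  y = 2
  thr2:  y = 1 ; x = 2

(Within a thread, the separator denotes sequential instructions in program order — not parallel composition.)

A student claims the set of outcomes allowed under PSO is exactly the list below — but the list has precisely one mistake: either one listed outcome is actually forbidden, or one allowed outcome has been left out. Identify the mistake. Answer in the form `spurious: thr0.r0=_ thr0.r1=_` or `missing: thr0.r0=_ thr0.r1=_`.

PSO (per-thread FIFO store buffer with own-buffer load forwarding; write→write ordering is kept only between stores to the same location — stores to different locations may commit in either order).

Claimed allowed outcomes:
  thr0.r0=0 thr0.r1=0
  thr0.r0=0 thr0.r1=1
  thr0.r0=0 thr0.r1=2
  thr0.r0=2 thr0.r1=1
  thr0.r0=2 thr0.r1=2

outcome vector order: (thr0.r0,thr0.r1)
PSO: 6 outcomes — {00; 01; 02; 20; 21; 22}
PSO∖claimed = {20}

missing: thr0.r0=2 thr0.r1=0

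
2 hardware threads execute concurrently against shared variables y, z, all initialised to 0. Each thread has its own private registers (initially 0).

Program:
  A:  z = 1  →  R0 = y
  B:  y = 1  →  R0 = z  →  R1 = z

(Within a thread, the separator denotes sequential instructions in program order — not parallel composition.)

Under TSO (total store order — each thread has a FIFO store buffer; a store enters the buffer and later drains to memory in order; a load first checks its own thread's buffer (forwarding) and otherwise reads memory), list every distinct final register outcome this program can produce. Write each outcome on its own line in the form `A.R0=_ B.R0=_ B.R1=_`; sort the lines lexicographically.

A.R0=0 B.R0=0 B.R1=0
A.R0=0 B.R0=0 B.R1=1
A.R0=0 B.R0=1 B.R1=1
A.R0=1 B.R0=0 B.R1=0
A.R0=1 B.R0=0 B.R1=1
A.R0=1 B.R0=1 B.R1=1

outcome vector order: (A.R0,B.R0,B.R1)
|TSO outcomes| = 6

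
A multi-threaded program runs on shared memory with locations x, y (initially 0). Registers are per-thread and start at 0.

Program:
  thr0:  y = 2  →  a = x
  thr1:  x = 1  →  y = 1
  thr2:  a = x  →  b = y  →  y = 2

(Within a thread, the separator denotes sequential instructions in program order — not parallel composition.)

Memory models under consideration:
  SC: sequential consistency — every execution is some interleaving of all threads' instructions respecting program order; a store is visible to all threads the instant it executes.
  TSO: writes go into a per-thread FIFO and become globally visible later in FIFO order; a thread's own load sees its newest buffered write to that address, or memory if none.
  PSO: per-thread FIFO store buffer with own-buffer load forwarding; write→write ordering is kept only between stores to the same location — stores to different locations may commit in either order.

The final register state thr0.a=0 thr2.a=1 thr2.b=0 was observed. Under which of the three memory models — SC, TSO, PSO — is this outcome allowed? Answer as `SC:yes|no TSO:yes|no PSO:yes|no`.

outcome vector order: (thr0.a,thr2.a,thr2.b)
SC: 11 outcomes — {<0 0 0> <0 0 1> <0 0 2> <0 1 1> <0 1 2> <1 0 0> <1 0 1> <1 0 2> <1 1 0> <1 1 1> <1 1 2>}
TSO: 12 outcomes — {<0 0 0> <0 0 1> <0 0 2> <0 1 0> <0 1 1> <0 1 2> <1 0 0> <1 0 1> <1 0 2> <1 1 0> <1 1 1> <1 1 2>}
PSO: 12 outcomes — {<0 0 0> <0 0 1> <0 0 2> <0 1 0> <0 1 1> <0 1 2> <1 0 0> <1 0 1> <1 0 2> <1 1 0> <1 1 1> <1 1 2>}
target <0 1 0> ∈ {TSO,PSO}

SC:no TSO:yes PSO:yes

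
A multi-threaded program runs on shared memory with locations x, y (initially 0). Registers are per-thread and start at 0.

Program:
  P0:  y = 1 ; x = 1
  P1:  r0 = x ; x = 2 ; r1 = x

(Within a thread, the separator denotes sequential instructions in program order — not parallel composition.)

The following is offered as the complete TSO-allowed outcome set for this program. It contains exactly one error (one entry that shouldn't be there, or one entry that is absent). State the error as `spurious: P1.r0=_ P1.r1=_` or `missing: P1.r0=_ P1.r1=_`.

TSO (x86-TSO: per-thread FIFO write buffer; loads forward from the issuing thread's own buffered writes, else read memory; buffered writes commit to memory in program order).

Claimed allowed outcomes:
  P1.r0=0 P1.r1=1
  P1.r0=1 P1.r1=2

missing: P1.r0=0 P1.r1=2

outcome vector order: (P1.r0,P1.r1)
under TSO → <0 1>; <0 2>; <1 2>
TSO∖claimed = {<0 2>}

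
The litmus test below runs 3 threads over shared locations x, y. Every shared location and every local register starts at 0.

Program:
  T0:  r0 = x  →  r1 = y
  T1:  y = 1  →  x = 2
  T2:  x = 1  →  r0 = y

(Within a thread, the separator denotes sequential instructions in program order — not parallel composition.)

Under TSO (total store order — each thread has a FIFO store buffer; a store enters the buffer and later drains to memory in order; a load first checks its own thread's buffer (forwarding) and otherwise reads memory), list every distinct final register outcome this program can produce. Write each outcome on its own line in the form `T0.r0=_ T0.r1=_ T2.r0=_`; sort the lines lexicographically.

outcome vector order: (T0.r0,T0.r1,T2.r0)
|TSO outcomes| = 10

T0.r0=0 T0.r1=0 T2.r0=0
T0.r0=0 T0.r1=0 T2.r0=1
T0.r0=0 T0.r1=1 T2.r0=0
T0.r0=0 T0.r1=1 T2.r0=1
T0.r0=1 T0.r1=0 T2.r0=0
T0.r0=1 T0.r1=0 T2.r0=1
T0.r0=1 T0.r1=1 T2.r0=0
T0.r0=1 T0.r1=1 T2.r0=1
T0.r0=2 T0.r1=1 T2.r0=0
T0.r0=2 T0.r1=1 T2.r0=1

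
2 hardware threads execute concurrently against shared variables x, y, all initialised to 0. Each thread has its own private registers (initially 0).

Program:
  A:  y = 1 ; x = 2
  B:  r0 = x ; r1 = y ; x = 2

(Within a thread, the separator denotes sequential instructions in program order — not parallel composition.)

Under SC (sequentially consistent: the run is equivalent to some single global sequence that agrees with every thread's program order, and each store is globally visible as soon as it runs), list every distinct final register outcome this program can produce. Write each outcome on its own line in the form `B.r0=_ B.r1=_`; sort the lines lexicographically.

B.r0=0 B.r1=0
B.r0=0 B.r1=1
B.r0=2 B.r1=1

outcome vector order: (B.r0,B.r1)
|SC outcomes| = 3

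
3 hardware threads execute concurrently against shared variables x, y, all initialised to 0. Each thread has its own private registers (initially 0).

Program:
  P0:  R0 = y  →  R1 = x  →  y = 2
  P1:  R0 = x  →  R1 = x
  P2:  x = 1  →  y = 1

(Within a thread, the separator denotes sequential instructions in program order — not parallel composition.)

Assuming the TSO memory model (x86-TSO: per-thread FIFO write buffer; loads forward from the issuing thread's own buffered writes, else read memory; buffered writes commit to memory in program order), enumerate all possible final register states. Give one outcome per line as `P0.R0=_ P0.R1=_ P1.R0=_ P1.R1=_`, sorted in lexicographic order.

P0.R0=0 P0.R1=0 P1.R0=0 P1.R1=0
P0.R0=0 P0.R1=0 P1.R0=0 P1.R1=1
P0.R0=0 P0.R1=0 P1.R0=1 P1.R1=1
P0.R0=0 P0.R1=1 P1.R0=0 P1.R1=0
P0.R0=0 P0.R1=1 P1.R0=0 P1.R1=1
P0.R0=0 P0.R1=1 P1.R0=1 P1.R1=1
P0.R0=1 P0.R1=1 P1.R0=0 P1.R1=0
P0.R0=1 P0.R1=1 P1.R0=0 P1.R1=1
P0.R0=1 P0.R1=1 P1.R0=1 P1.R1=1

outcome vector order: (P0.R0,P0.R1,P1.R0,P1.R1)
|TSO outcomes| = 9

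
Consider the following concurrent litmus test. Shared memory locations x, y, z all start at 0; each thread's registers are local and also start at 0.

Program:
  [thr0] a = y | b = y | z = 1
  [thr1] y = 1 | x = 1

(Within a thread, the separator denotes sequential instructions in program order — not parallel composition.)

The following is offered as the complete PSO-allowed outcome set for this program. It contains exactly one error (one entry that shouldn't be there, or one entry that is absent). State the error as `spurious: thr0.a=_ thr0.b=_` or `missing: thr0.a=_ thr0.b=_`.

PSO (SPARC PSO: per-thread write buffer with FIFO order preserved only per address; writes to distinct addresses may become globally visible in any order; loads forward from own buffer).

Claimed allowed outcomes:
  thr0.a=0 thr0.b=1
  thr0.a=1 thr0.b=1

outcome vector order: (thr0.a,thr0.b)
PSO (3): (0,0), (0,1), (1,1)
PSO∖claimed = {(0,0)}

missing: thr0.a=0 thr0.b=0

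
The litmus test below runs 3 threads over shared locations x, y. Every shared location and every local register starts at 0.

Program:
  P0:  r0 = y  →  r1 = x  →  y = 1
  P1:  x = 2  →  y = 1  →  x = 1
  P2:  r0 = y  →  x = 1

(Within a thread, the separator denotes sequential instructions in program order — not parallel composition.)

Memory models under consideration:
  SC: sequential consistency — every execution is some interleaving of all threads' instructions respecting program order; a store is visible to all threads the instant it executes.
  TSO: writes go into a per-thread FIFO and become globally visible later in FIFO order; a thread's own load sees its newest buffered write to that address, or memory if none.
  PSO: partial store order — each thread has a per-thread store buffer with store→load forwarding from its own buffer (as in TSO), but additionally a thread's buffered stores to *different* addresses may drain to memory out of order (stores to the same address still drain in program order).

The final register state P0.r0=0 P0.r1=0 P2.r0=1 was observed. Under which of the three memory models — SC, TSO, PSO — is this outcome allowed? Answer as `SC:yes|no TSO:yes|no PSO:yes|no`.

SC:yes TSO:yes PSO:yes

outcome vector order: (P0.r0,P0.r1,P2.r0)
[SC] allowed = {0/0/0 0/0/1 0/1/0 0/1/1 0/2/0 0/2/1 1/1/0 1/1/1 1/2/0 1/2/1}
[TSO] allowed = {0/0/0 0/0/1 0/1/0 0/1/1 0/2/0 0/2/1 1/1/0 1/1/1 1/2/0 1/2/1}
[PSO] allowed = {0/0/0 0/0/1 0/1/0 0/1/1 0/2/0 0/2/1 1/0/0 1/0/1 1/1/0 1/1/1 1/2/0 1/2/1}
target 0/0/1 ∈ {SC,TSO,PSO}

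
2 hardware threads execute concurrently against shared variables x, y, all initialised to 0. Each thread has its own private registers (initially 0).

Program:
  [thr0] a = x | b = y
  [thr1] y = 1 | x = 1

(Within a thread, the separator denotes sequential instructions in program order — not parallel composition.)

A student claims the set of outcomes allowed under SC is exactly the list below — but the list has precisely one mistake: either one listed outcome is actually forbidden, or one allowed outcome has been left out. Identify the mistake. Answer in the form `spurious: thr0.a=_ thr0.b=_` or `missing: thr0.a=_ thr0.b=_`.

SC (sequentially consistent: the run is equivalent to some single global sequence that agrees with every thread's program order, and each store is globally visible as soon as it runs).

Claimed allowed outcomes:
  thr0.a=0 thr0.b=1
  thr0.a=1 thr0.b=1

missing: thr0.a=0 thr0.b=0

outcome vector order: (thr0.a,thr0.b)
SC (3): 0/0 0/1 1/1
SC∖claimed = {0/0}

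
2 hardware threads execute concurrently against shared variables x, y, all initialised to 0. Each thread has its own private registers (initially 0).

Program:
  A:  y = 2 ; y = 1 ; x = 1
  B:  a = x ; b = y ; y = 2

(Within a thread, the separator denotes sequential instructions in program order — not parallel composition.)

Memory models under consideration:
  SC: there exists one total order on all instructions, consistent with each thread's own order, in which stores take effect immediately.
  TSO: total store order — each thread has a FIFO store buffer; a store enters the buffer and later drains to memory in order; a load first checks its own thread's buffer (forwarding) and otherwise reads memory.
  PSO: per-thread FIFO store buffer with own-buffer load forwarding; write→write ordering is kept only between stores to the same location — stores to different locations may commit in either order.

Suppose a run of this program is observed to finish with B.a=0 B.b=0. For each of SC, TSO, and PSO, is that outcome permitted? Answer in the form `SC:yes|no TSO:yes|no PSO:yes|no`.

outcome vector order: (B.a,B.b)
under SC → <0 0> <0 1> <0 2> <1 1>
under TSO → <0 0> <0 1> <0 2> <1 1>
under PSO → <0 0> <0 1> <0 2> <1 0> <1 1> <1 2>
target <0 0> ∈ {SC,TSO,PSO}

SC:yes TSO:yes PSO:yes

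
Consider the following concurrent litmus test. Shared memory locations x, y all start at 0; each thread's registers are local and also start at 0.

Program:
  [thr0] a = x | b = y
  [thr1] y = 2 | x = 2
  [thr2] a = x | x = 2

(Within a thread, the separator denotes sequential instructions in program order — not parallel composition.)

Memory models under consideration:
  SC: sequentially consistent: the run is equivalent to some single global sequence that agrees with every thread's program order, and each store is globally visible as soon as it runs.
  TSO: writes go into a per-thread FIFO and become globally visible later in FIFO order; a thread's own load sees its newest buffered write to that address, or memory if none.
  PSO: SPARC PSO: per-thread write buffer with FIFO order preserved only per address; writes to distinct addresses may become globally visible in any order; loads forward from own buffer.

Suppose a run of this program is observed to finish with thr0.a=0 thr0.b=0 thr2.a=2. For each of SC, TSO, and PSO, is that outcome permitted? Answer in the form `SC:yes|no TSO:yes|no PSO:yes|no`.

SC:yes TSO:yes PSO:yes

outcome vector order: (thr0.a,thr0.b,thr2.a)
SC: 7 outcomes — {000; 002; 020; 022; 200; 220; 222}
TSO: 7 outcomes — {000; 002; 020; 022; 200; 220; 222}
PSO: 8 outcomes — {000; 002; 020; 022; 200; 202; 220; 222}
target 002 ∈ {SC,TSO,PSO}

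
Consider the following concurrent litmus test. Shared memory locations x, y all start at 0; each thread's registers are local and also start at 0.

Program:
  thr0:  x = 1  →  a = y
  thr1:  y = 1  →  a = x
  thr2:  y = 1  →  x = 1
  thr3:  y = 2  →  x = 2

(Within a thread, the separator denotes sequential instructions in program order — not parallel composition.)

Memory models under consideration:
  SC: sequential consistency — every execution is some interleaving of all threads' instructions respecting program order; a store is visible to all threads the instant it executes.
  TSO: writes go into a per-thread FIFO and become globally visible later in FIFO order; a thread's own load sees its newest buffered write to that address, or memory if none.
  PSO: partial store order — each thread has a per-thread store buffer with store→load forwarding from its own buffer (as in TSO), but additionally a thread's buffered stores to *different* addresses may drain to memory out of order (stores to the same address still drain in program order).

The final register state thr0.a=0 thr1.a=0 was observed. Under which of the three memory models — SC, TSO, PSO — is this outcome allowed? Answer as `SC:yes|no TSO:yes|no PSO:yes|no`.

SC:no TSO:yes PSO:yes

outcome vector order: (thr0.a,thr1.a)
[SC] allowed = {01, 02, 10, 11, 12, 20, 21, 22}
[TSO] allowed = {00, 01, 02, 10, 11, 12, 20, 21, 22}
[PSO] allowed = {00, 01, 02, 10, 11, 12, 20, 21, 22}
target 00 ∈ {TSO,PSO}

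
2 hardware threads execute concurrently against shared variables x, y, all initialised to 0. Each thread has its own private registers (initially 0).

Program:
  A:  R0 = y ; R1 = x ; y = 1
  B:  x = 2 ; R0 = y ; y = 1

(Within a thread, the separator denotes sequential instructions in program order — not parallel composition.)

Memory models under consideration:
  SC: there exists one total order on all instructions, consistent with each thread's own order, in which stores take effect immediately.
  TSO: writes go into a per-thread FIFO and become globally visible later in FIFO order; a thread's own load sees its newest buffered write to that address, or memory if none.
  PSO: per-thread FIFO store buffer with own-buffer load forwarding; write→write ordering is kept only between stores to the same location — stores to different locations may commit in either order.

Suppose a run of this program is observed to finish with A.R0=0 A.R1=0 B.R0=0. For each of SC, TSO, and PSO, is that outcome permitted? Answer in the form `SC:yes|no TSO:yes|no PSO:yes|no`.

SC:yes TSO:yes PSO:yes

outcome vector order: (A.R0,A.R1,B.R0)
SC: 5 outcomes — {000, 001, 020, 021, 120}
TSO: 5 outcomes — {000, 001, 020, 021, 120}
PSO: 6 outcomes — {000, 001, 020, 021, 100, 120}
target 000 ∈ {SC,TSO,PSO}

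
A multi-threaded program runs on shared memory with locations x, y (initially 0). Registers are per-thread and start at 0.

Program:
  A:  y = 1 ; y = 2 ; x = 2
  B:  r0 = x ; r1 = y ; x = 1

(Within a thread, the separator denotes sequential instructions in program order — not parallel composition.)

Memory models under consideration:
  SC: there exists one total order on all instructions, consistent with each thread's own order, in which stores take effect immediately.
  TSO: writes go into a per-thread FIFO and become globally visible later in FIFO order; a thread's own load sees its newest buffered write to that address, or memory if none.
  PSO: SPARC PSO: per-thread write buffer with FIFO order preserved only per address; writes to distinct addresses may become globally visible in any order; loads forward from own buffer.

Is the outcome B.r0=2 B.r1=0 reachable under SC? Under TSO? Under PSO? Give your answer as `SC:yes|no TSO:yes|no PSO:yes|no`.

SC:no TSO:no PSO:yes

outcome vector order: (B.r0,B.r1)
SC (4): <0 0>; <0 1>; <0 2>; <2 2>
TSO (4): <0 0>; <0 1>; <0 2>; <2 2>
PSO (6): <0 0>; <0 1>; <0 2>; <2 0>; <2 1>; <2 2>
target <2 0> ∈ {PSO}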